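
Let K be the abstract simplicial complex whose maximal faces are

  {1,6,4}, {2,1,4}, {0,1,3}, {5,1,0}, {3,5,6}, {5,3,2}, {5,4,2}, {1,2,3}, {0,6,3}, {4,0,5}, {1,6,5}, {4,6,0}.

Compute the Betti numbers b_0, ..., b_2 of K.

b_0 = 1, b_1 = 0, b_2 = 0.

Take the total order 0 < 1 < 2 < 3 < 4 < 5 < 6 on the vertex set. Then K (dimension 2) consists of the simplices:

  0-simplices (7): [0], [1], [2], [3], [4], [5], [6]
  1-simplices (18): [0,1], [0,3], [0,4], [0,5], [0,6], [1,2], [1,3], [1,4], [1,5], [1,6], [2,3], [2,4], [2,5], [3,5], [3,6], [4,5], [4,6], [5,6]
  2-simplices (12): [0,1,3], [0,1,5], [0,3,6], [0,4,5], [0,4,6], [1,2,3], [1,2,4], [1,4,6], [1,5,6], [2,3,5], [2,4,5], [3,5,6]

so the chain groups are C_0 ≅ Z^7, C_1 ≅ Z^18, C_2 ≅ Z^12.

The boundary map ∂_1: C_1 → C_0 sends each edge [p,q] (with p < q) to q − p.
As a 7×18 matrix over Z this has rank 6, with invariant factors (1,1,1,1,1,1).

∂_2: C_2 → C_1 acts by ∂[p,q,r] = [q,r] − [p,r] + [p,q]. For instance
  ∂[0,1,5] = [1,5] − [0,5] + [0,1],
  ∂[1,4,6] = [4,6] − [1,6] + [1,4].
The 18×12 boundary matrix has rank 12 and Smith normal form diag(1,1,1,1,1,1,1,1,1,1,1,2).

Reading off H_k = ker ∂_k / im ∂_{k+1}:

  H_0: rank C_0 − rank ∂_1 = 7 − 6 = 1, and the invariant factors of ∂_1 are all 1, so H_0 ≅ Z.
  H_1: rank ker ∂_1 − rank ∂_2 = (18 − 6) − 12 = 0, and ∂_2 has invariant factor 2 > 1, so H_1 ≅ Z/2Z.
  H_2: rank ker ∂_2 − rank ∂_3 = (12 − 12) − 0 = 0, and there is no ∂_3, so H_2 ≅ 0.

(K is a triangulation of the real projective plane RP^2.)

Hence the Betti numbers are b_0 = 1, b_1 = 0, b_2 = 0.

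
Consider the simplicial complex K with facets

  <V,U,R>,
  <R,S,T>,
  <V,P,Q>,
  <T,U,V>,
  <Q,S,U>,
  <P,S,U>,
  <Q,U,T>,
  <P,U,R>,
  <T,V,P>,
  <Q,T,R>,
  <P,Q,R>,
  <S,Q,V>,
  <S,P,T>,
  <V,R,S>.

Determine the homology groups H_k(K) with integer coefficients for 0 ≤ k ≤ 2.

Order the vertices as P < Q < R < S < T < U < V. Listing each simplex with vertices in this order, K has dimension 2 with simplices:

  0-simplices (7): P, Q, R, S, T, U, V
  1-simplices (21): PQ, PR, PS, PT, PU, PV, QR, QS, QT, QU, QV, RS, RT, RU, RV, ST, SU, SV, TU, TV, UV
  2-simplices (14): PQR, PQV, PRU, PST, PSU, PTV, QRT, QSU, QSV, QTU, RST, RSV, RUV, TUV

Hence C_0 ≅ Z^7, C_1 ≅ Z^21, C_2 ≅ Z^14.

Boundary ∂_1: C_1 → C_0 maps an edge to its endpoints' difference, ∂[p,q] = q − p. For instance
  ∂PT = T − P.
This gives a 7×21 integer matrix of rank 6; reducing to Smith normal form yields diagonal entries (1,1,1,1,1,1).

The boundary map ∂_2: C_2 → C_1 acts by ∂[p,q,r] = [q,r] − [p,r] + [p,q]. For instance
  ∂PRU = RU − PU + PR,
  ∂RSV = SV − RV + RS.
The 21×14 boundary matrix has rank 13 and Smith normal form diag(1,1,1,1,1,1,1,1,1,1,1,1,1).

Reading off H_k = ker ∂_k / im ∂_{k+1}:

  H_0: rank C_0 − rank ∂_1 = 7 − 6 = 1, and the invariant factors of ∂_1 are all 1, so H_0 = Z.
  H_1: rank ker ∂_1 − rank ∂_2 = (21 − 6) − 13 = 2, and the invariant factors of ∂_2 are all 1, so H_1 = Z^2.
  H_2: rank ker ∂_2 − rank ∂_3 = (14 − 13) − 0 = 1, and there is no ∂_3, so H_2 = Z.

As a check, the Euler characteristic is 7 − 21 + 14 = 0, which agrees with 1 − 2 + 1 = 0.

H_0 = Z,  H_1 = Z^2,  H_2 = Z.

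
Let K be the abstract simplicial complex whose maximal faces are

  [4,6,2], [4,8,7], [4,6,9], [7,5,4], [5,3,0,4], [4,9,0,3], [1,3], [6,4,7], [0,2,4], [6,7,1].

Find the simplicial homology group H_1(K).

Order the vertices as 0 < 1 < 2 < 3 < 4 < 5 < 6 < 7 < 8 < 9. Listing each simplex with vertices in this order, K has dimension 3 with simplices:

  0-simplices (10): [0], [1], [2], [3], [4], [5], [6], [7], [8], [9]
  1-simplices (22): [0,2], [0,3], [0,4], [0,5], [0,9], [1,3], [1,6], [1,7], [2,4], [2,6], [3,4], [3,5], [3,9], [4,5], [4,6], [4,7], [4,8], [4,9], [5,7], [6,7], [6,9], [7,8]
  2-simplices (14): [0,2,4], [0,3,4], [0,3,5], [0,3,9], [0,4,5], [0,4,9], [1,6,7], [2,4,6], [3,4,5], [3,4,9], [4,5,7], [4,6,7], [4,6,9], [4,7,8]
  3-simplices (2): [0,3,4,5], [0,3,4,9]

Hence C_0 ≅ Z^10, C_1 ≅ Z^22, C_2 ≅ Z^14, C_3 ≅ Z^2.

∂_1: C_1 → C_0 is given by ∂[p,q] = [q] − [p]. For instance
  ∂[4,6] = [6] − [4].
As a 10×22 matrix over Z this has rank 9, with invariant factors (1,1,1,1,1,1,1,1,1).

The boundary map ∂_2: C_2 → C_1 acts by ∂[p,q,r] = [q,r] − [p,r] + [p,q]. For instance
  ∂[1,6,7] = [6,7] − [1,7] + [1,6],
  ∂[4,6,7] = [6,7] − [4,7] + [4,6].
The resulting 22×14 matrix has rank 12, and its Smith normal form has invariant factors (1,1,1,1,1,1,1,1,1,1,1,1).

The boundary map ∂_3: C_3 → C_2 sends each 3-simplex σ to the alternating sum Σ_i (−1)^i (σ with its i-th vertex removed). For instance
  ∂[0,3,4,5] = [3,4,5] − [0,4,5] + [0,3,5] − [0,3,4],
  ∂[0,3,4,9] = [3,4,9] − [0,4,9] + [0,3,9] − [0,3,4].
The 14×2 boundary matrix has rank 2 and Smith normal form diag(1,1).

From H_k ≅ ker(∂_k) / im(∂_{k+1}) we obtain:

  H_1: rank ker ∂_1 − rank ∂_2 = (22 − 9) − 12 = 1, and the invariant factors of ∂_2 are all 1, so H_1 = Z.

H_1 = Z.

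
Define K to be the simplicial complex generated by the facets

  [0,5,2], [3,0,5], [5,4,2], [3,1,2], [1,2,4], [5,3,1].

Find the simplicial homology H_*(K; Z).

H_0 ≅ Z,  H_1 ≅ Z,  H_2 = 0.

Fix the vertex order 0 < 1 < 2 < 3 < 4 < 5 and write every simplex with vertices in increasing order. Then dim K = 2 and the simplices of K are:

  0-simplices (6): [0], [1], [2], [3], [4], [5]
  1-simplices (12): [0,2], [0,3], [0,5], [1,2], [1,3], [1,4], [1,5], [2,3], [2,4], [2,5], [3,5], [4,5]
  2-simplices (6): [0,2,5], [0,3,5], [1,2,3], [1,2,4], [1,3,5], [2,4,5]

Hence C_0 ≅ Z^6, C_1 ≅ Z^12, C_2 ≅ Z^6.

∂_1: C_1 → C_0 is given by ∂[p,q] = [q] − [p]. For instance
  ∂[1,5] = [5] − [1].
The 6×12 boundary matrix has rank 5 and Smith normal form diag(1,1,1,1,1).

∂_2: C_2 → C_1 maps a triangle to the signed sum of its edges. For instance
  ∂[2,4,5] = [4,5] − [2,5] + [2,4],
  ∂[0,3,5] = [3,5] − [0,5] + [0,3].
This gives a 12×6 integer matrix of rank 6; reducing to Smith normal form yields diagonal entries (1,1,1,1,1,1).

From H_k ≅ ker(∂_k) / im(∂_{k+1}) we obtain:

  H_0: rank C_0 − rank ∂_1 = 6 − 5 = 1, and the invariant factors of ∂_1 are all 1, so H_0 = Z.
  H_1: rank ker ∂_1 − rank ∂_2 = (12 − 5) − 6 = 1, and the invariant factors of ∂_2 are all 1, so H_1 = Z.
  H_2: rank ker ∂_2 − rank ∂_3 = (6 − 6) − 0 = 0, and there is no ∂_3, so H_2 = 0.

As a check, the Euler characteristic is 6 − 12 + 6 = 0, which agrees with 1 − 1 + 0 = 0.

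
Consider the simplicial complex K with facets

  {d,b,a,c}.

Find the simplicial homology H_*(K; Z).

H_0 = Z,  H_1 = 0,  H_2 = 0,  H_3 = 0.

Order the vertices as a < b < c < d. Listing each simplex with vertices in this order, K has dimension 3 with simplices:

  0-simplices (4): a, b, c, d
  1-simplices (6): ab, ac, ad, bc, bd, cd
  2-simplices (4): abc, abd, acd, bcd
  3-simplices (1): abcd

giving chain groups C_0 ≅ Z^4, C_1 ≅ Z^6, C_2 ≅ Z^4, C_3 ≅ Z^1.

Boundary ∂_1: C_1 → C_0 is given by ∂[p,q] = [q] − [p].
The 4×6 boundary matrix has rank 3 and Smith normal form diag(1,1,1).

The boundary map ∂_2: C_2 → C_1 acts by ∂[p,q,r] = [q,r] − [p,r] + [p,q]. For instance
  ∂abd = bd − ad + ab,
  ∂acd = cd − ad + ac.
As a 6×4 matrix over Z this has rank 3, with invariant factors (1,1,1).

The boundary map ∂_3: C_3 → C_2 sends each 3-simplex σ to the alternating sum Σ_i (−1)^i (σ with its i-th vertex removed). For instance
  ∂abcd = bcd − acd + abd − abc.
This gives a 4×1 integer matrix of rank 1; reducing to Smith normal form yields diagonal entries (1).

Reading off H_k = ker ∂_k / im ∂_{k+1}:

  H_0: rank C_0 − rank ∂_1 = 4 − 3 = 1, and the invariant factors of ∂_1 are all 1, so H_0 ≅ Z.
  H_1: rank ker ∂_1 − rank ∂_2 = (6 − 3) − 3 = 0, and the invariant factors of ∂_2 are all 1, so H_1 ≅ 0.
  H_2: rank ker ∂_2 − rank ∂_3 = (4 − 3) − 1 = 0, and the invariant factors of ∂_3 are all 1, so H_2 ≅ 0.
  H_3: rank ker ∂_3 − rank ∂_4 = (1 − 1) − 0 = 0, and there is no ∂_4, so H_3 ≅ 0.

As a check, the Euler characteristic is 4 − 6 + 4 − 1 = 1, which agrees with 1 − 0 + 0 − 0 = 1.
(K is a triangulation of the 3-simplex.)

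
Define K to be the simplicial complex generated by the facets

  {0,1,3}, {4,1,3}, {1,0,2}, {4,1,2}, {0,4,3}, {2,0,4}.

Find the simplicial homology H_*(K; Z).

Fix the vertex order 0 < 1 < 2 < 3 < 4 and write every simplex with vertices in increasing order. Then dim K = 2 and the simplices of K are:

  0-simplices (5): [0], [1], [2], [3], [4]
  1-simplices (9): [0,1], [0,2], [0,3], [0,4], [1,2], [1,3], [1,4], [2,4], [3,4]
  2-simplices (6): [0,1,2], [0,1,3], [0,2,4], [0,3,4], [1,2,4], [1,3,4]

so the chain groups are C_0 ≅ Z^5, C_1 ≅ Z^9, C_2 ≅ Z^6.

The boundary map ∂_1: C_1 → C_0 maps an edge to its endpoints' difference, ∂[p,q] = q − p. For instance
  ∂[1,4] = [4] − [1].
The 5×9 boundary matrix has rank 4 and Smith normal form diag(1,1,1,1).

The boundary map ∂_2: C_2 → C_1 sends each 2-simplex [p,q,r] to [q,r] − [p,r] + [p,q]. For instance
  ∂[0,1,3] = [1,3] − [0,3] + [0,1],
  ∂[0,3,4] = [3,4] − [0,4] + [0,3].
As a 9×6 matrix over Z this has rank 5, with invariant factors (1,1,1,1,1).

Computing H_k = (kernel of ∂_k) / (image of ∂_{k+1}):

  H_0: rank C_0 − rank ∂_1 = 5 − 4 = 1, and the invariant factors of ∂_1 are all 1, so H_0 ≅ Z.
  H_1: rank ker ∂_1 − rank ∂_2 = (9 − 4) − 5 = 0, and the invariant factors of ∂_2 are all 1, so H_1 ≅ 0.
  H_2: rank ker ∂_2 − rank ∂_3 = (6 − 5) − 0 = 1, and there is no ∂_3, so H_2 ≅ Z.

H_0 = Z,  H_1 = 0,  H_2 = Z.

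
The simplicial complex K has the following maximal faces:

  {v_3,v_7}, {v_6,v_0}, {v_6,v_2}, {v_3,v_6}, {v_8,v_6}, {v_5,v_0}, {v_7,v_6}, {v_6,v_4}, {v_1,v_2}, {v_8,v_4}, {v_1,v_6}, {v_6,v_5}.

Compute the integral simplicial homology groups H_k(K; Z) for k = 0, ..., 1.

H_0 ≅ Z,  H_1 ≅ Z^4.

K has 9 vertices, 12 edges.
rank ∂_0 = 0, rank ∂_1 = 8 ⇒ b_0 = 9 − 0 − 8 = 1; all invariant factors of ∂_1 are 1 so no torsion. So H_0 = Z.
rank ∂_1 = 8, rank ∂_2 = 0 ⇒ b_1 = 12 − 8 − 0 = 4. So H_1 = Z^4.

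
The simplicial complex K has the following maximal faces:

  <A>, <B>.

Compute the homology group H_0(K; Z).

Take the total order A < B on the vertex set. Then K (dimension 0) consists of the simplices:

  0-simplices (2): A, B

so the chain groups are C_0 ≅ Z^2.

Computing H_k = (kernel of ∂_k) / (image of ∂_{k+1}):

  H_0: rank C_0 − rank ∂_1 = 2 − 0 = 2, and there is no ∂_1, so H_0 ≅ Z^2.

(K is a triangulation of a set of 2 points.)

H_0 ≅ Z^2.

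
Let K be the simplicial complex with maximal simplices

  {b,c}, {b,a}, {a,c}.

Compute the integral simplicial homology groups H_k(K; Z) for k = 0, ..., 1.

Take the total order a < b < c on the vertex set. Then K (dimension 1) consists of the simplices:

  0-simplices (3): a, b, c
  1-simplices (3): ab, ac, bc

Hence C_0 ≅ Z^3, C_1 ≅ Z^3.

Boundary ∂_1: C_1 → C_0 is given by ∂[p,q] = [q] − [p]. For instance
  ∂ac = c − a.
The 3×3 boundary matrix has rank 2 and Smith normal form diag(1,1).

Reading off H_k = ker ∂_k / im ∂_{k+1}:

  H_0: rank C_0 − rank ∂_1 = 3 − 2 = 1, and the invariant factors of ∂_1 are all 1, so H_0 ≅ Z.
  H_1: rank ker ∂_1 − rank ∂_2 = (3 − 2) − 0 = 1, and there is no ∂_2, so H_1 ≅ Z.

H_0 ≅ Z,  H_1 ≅ Z.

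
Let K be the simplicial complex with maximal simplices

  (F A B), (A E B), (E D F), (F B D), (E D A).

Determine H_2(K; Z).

We work with the vertex ordering A < B < D < E < F. The simplices of K, each written with vertices in increasing order, are:

  0-simplices (5): A, B, D, E, F
  1-simplices (10): AB, AD, AE, AF, BD, BE, BF, DE, DF, EF
  2-simplices (5): ABE, ABF, ADE, BDF, DEF

giving chain groups C_0 ≅ Z^5, C_1 ≅ Z^10, C_2 ≅ Z^5.

The boundary map ∂_1: C_1 → C_0 maps an edge to its endpoints' difference, ∂[p,q] = q − p. For instance
  ∂BE = E − B.
This gives a 5×10 integer matrix of rank 4; reducing to Smith normal form yields diagonal entries (1,1,1,1).

∂_2: C_2 → C_1 maps a triangle to the signed sum of its edges. For instance
  ∂BDF = DF − BF + BD,
  ∂ABF = BF − AF + AB.
The 10×5 boundary matrix has rank 5 and Smith normal form diag(1,1,1,1,1).

From H_k ≅ ker(∂_k) / im(∂_{k+1}) we obtain:

  H_2: rank ker ∂_2 − rank ∂_3 = (5 − 5) − 0 = 0, and there is no ∂_3, so H_2 = 0.

H_2 = 0.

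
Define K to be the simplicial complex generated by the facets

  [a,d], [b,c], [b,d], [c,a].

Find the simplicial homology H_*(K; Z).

H_0 = Z,  H_1 = Z.

Take the total order a < b < c < d on the vertex set. Then K (dimension 1) consists of the simplices:

  0-simplices (4): a, b, c, d
  1-simplices (4): ac, ad, bc, bd

so the chain groups are C_0 ≅ Z^4, C_1 ≅ Z^4.

Boundary ∂_1: C_1 → C_0 sends each edge [p,q] (with p < q) to q − p. For instance
  ∂ad = d − a.
The resulting 4×4 matrix has rank 3, and its Smith normal form has invariant factors (1,1,1).

Computing H_k = (kernel of ∂_k) / (image of ∂_{k+1}):

  H_0: rank C_0 − rank ∂_1 = 4 − 3 = 1, and the invariant factors of ∂_1 are all 1, so H_0 = Z.
  H_1: rank ker ∂_1 − rank ∂_2 = (4 − 3) − 0 = 1, and there is no ∂_2, so H_1 = Z.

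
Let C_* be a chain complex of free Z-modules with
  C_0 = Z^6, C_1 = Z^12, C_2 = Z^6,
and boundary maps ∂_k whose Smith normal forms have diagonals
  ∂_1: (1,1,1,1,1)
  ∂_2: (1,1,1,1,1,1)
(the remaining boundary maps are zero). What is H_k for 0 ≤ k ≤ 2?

H_0 ≅ Z,  H_1 ≅ Z,  H_2 = 0.

H_0: b_0 = 6 − 0 − 5 = 1; torsion from ∂_1 factors > 1: none. So H_0 ≅ Z.
H_1: b_1 = 12 − 5 − 6 = 1; torsion from ∂_2 factors > 1: none. So H_1 ≅ Z.
H_2: b_2 = 6 − 6 − 0 = 0; torsion from ∂_3 factors > 1: none. So H_2 ≅ 0.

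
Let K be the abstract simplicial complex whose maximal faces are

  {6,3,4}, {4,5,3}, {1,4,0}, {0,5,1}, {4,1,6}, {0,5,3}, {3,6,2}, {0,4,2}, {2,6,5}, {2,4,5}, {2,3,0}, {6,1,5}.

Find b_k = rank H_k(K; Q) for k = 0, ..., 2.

Take the total order 0 < 1 < 2 < 3 < 4 < 5 < 6 on the vertex set. Then K (dimension 2) consists of the simplices:

  0-simplices (7): [0], [1], [2], [3], [4], [5], [6]
  1-simplices (18): [0,1], [0,2], [0,3], [0,4], [0,5], [1,4], [1,5], [1,6], [2,3], [2,4], [2,5], [2,6], [3,4], [3,5], [3,6], [4,5], [4,6], [5,6]
  2-simplices (12): [0,1,4], [0,1,5], [0,2,3], [0,2,4], [0,3,5], [1,4,6], [1,5,6], [2,3,6], [2,4,5], [2,5,6], [3,4,5], [3,4,6]

so the chain groups are C_0 ≅ Z^7, C_1 ≅ Z^18, C_2 ≅ Z^12.

Boundary ∂_1: C_1 → C_0 is given by ∂[p,q] = [q] − [p].
The 7×18 boundary matrix has rank 6 and Smith normal form diag(1,1,1,1,1,1).

Boundary ∂_2: C_2 → C_1 maps a triangle to the signed sum of its edges. For instance
  ∂[2,5,6] = [5,6] − [2,6] + [2,5],
  ∂[0,3,5] = [3,5] − [0,5] + [0,3].
The resulting 18×12 matrix has rank 12, and its Smith normal form has invariant factors (1,1,1,1,1,1,1,1,1,1,1,2).

Now H_k = ker ∂_k / im ∂_{k+1}, so:

  H_0: rank C_0 − rank ∂_1 = 7 − 6 = 1, and the invariant factors of ∂_1 are all 1, so H_0 ≅ Z.
  H_1: rank ker ∂_1 − rank ∂_2 = (18 − 6) − 12 = 0, and ∂_2 has invariant factor 2 > 1, so H_1 ≅ Z/2.
  H_2: rank ker ∂_2 − rank ∂_3 = (12 − 12) − 0 = 0, and there is no ∂_3, so H_2 ≅ 0.

(K is a triangulation of the real projective plane RP^2.)

Hence the Betti numbers are b_0 = 1, b_1 = 0, b_2 = 0.

b_0 = 1, b_1 = 0, b_2 = 0.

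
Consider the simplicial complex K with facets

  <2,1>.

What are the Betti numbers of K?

We work with the vertex ordering 1 < 2. The simplices of K, each written with vertices in increasing order, are:

  0-simplices (2): [1], [2]
  1-simplices (1): [1,2]

so the chain groups are C_0 ≅ Z^2, C_1 ≅ Z^1.

∂_1: C_1 → C_0 is given by ∂[p,q] = [q] − [p]. For instance
  ∂[1,2] = [2] − [1].
This gives a 2×1 integer matrix of rank 1; reducing to Smith normal form yields diagonal entries (1).

Computing H_k = (kernel of ∂_k) / (image of ∂_{k+1}):

  H_0: rank C_0 − rank ∂_1 = 2 − 1 = 1, and the invariant factors of ∂_1 are all 1, so H_0 ≅ Z.
  H_1: rank ker ∂_1 − rank ∂_2 = (1 − 1) − 0 = 0, and there is no ∂_2, so H_1 ≅ 0.

As a check, the Euler characteristic is 2 − 1 = 1, which agrees with 1 − 0 = 1.
(K is a triangulation of the 1-simplex.)

Hence the Betti numbers are b_0 = 1, b_1 = 0.

b_0 = 1, b_1 = 0.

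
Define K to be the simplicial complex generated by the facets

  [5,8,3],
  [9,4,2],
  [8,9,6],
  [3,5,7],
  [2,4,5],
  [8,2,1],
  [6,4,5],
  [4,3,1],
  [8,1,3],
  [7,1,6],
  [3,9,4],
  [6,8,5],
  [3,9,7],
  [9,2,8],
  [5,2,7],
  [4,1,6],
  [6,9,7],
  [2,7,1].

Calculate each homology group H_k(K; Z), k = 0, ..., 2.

H_0 ≅ Z,  H_1 ≅ Z^2,  H_2 ≅ Z.

Order the vertices as 1 < 2 < 3 < 4 < 5 < 6 < 7 < 8 < 9. Listing each simplex with vertices in this order, K has dimension 2 with simplices:

  0-simplices (9): [1], [2], [3], [4], [5], [6], [7], [8], [9]
  1-simplices (27): (27 of them)
  2-simplices (18): [1,2,7], [1,2,8], [1,3,4], [1,3,8], [1,4,6], [1,6,7], [2,4,5], [2,4,9], [2,5,7], [2,8,9], [3,4,9], [3,5,7], [3,5,8], [3,7,9], [4,5,6], [5,6,8], [6,7,9], [6,8,9]

giving chain groups C_0 ≅ Z^9, C_1 ≅ Z^27, C_2 ≅ Z^18.

∂_1: C_1 → C_0 maps an edge to its endpoints' difference, ∂[p,q] = q − p. For instance
  ∂[5,8] = [8] − [5].
This gives a 9×27 integer matrix of rank 8; reducing to Smith normal form yields diagonal entries (1,1,1,1,1,1,1,1).

∂_2: C_2 → C_1 maps a triangle to the signed sum of its edges. For instance
  ∂[1,4,6] = [4,6] − [1,6] + [1,4],
  ∂[6,7,9] = [7,9] − [6,9] + [6,7].
This gives a 27×18 integer matrix of rank 17; reducing to Smith normal form yields diagonal entries (1,1,1,1,1,1,1,1,1,1,1,1,1,1,1,1,1).

Now H_k = ker ∂_k / im ∂_{k+1}, so:

  H_0: rank C_0 − rank ∂_1 = 9 − 8 = 1, and the invariant factors of ∂_1 are all 1, so H_0 = Z.
  H_1: rank ker ∂_1 − rank ∂_2 = (27 − 8) − 17 = 2, and the invariant factors of ∂_2 are all 1, so H_1 = Z^2.
  H_2: rank ker ∂_2 − rank ∂_3 = (18 − 17) − 0 = 1, and there is no ∂_3, so H_2 = Z.

As a check, the Euler characteristic is 9 − 27 + 18 = 0, which agrees with 1 − 2 + 1 = 0.
(K is a triangulation of the torus T^2.)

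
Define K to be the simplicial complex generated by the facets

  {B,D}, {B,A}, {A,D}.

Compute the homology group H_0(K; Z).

We work with the vertex ordering A < B < D. The simplices of K, each written with vertices in increasing order, are:

  0-simplices (3): A, B, D
  1-simplices (3): AB, AD, BD

so the chain groups are C_0 ≅ Z^3, C_1 ≅ Z^3.

Boundary ∂_1: C_1 → C_0 maps an edge to its endpoints' difference, ∂[p,q] = q − p.
The resulting 3×3 matrix has rank 2, and its Smith normal form has invariant factors (1,1).

Now H_k = ker ∂_k / im ∂_{k+1}, so:

  H_0: rank C_0 − rank ∂_1 = 3 − 2 = 1, and the invariant factors of ∂_1 are all 1, so H_0 ≅ Z.

H_0 ≅ Z.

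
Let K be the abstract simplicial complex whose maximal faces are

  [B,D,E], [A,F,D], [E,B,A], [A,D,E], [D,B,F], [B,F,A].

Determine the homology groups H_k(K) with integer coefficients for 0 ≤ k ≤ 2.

H_0 = Z,  H_1 = 0,  H_2 = Z.

Take the total order A < B < D < E < F on the vertex set. Then K (dimension 2) consists of the simplices:

  0-simplices (5): A, B, D, E, F
  1-simplices (9): AB, AD, AE, AF, BD, BE, BF, DE, DF
  2-simplices (6): ABE, ABF, ADE, ADF, BDE, BDF

so the chain groups are C_0 ≅ Z^5, C_1 ≅ Z^9, C_2 ≅ Z^6.

∂_1: C_1 → C_0 sends each edge [p,q] (with p < q) to q − p.
The resulting 5×9 matrix has rank 4, and its Smith normal form has invariant factors (1,1,1,1).

Boundary ∂_2: C_2 → C_1 maps a triangle to the signed sum of its edges. For instance
  ∂BDE = DE − BE + BD,
  ∂ADF = DF − AF + AD.
The resulting 9×6 matrix has rank 5, and its Smith normal form has invariant factors (1,1,1,1,1).

From H_k ≅ ker(∂_k) / im(∂_{k+1}) we obtain:

  H_0: rank C_0 − rank ∂_1 = 5 − 4 = 1, and the invariant factors of ∂_1 are all 1, so H_0 = Z.
  H_1: rank ker ∂_1 − rank ∂_2 = (9 − 4) − 5 = 0, and the invariant factors of ∂_2 are all 1, so H_1 = 0.
  H_2: rank ker ∂_2 − rank ∂_3 = (6 − 5) − 0 = 1, and there is no ∂_3, so H_2 = Z.

(K is a triangulation of the 2-sphere S^2.)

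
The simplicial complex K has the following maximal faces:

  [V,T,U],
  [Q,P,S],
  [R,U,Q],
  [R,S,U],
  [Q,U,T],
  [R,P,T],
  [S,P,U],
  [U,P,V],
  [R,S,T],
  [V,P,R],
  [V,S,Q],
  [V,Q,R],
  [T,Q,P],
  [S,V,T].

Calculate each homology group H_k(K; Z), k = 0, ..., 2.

H_0 ≅ Z,  H_1 ≅ Z^2,  H_2 ≅ Z.

Order the vertices as P < Q < R < S < T < U < V. Listing each simplex with vertices in this order, K has dimension 2 with simplices:

  0-simplices (7): P, Q, R, S, T, U, V
  1-simplices (21): PQ, PR, PS, PT, PU, PV, QR, QS, QT, QU, QV, RS, RT, RU, RV, ST, SU, SV, TU, TV, UV
  2-simplices (14): PQS, PQT, PRT, PRV, PSU, PUV, QRU, QRV, QSV, QTU, RST, RSU, STV, TUV

Hence C_0 ≅ Z^7, C_1 ≅ Z^21, C_2 ≅ Z^14.

Boundary ∂_1: C_1 → C_0 maps an edge to its endpoints' difference, ∂[p,q] = q − p.
As a 7×21 matrix over Z this has rank 6, with invariant factors (1,1,1,1,1,1).

Boundary ∂_2: C_2 → C_1 acts by ∂[p,q,r] = [q,r] − [p,r] + [p,q]. For instance
  ∂QTU = TU − QU + QT,
  ∂TUV = UV − TV + TU.
The 21×14 boundary matrix has rank 13 and Smith normal form diag(1,1,1,1,1,1,1,1,1,1,1,1,1).

Reading off H_k = ker ∂_k / im ∂_{k+1}:

  H_0: rank C_0 − rank ∂_1 = 7 − 6 = 1, and the invariant factors of ∂_1 are all 1, so H_0 = Z.
  H_1: rank ker ∂_1 − rank ∂_2 = (21 − 6) − 13 = 2, and the invariant factors of ∂_2 are all 1, so H_1 = Z^2.
  H_2: rank ker ∂_2 − rank ∂_3 = (14 − 13) − 0 = 1, and there is no ∂_3, so H_2 = Z.

(K is a triangulation of the torus T^2.)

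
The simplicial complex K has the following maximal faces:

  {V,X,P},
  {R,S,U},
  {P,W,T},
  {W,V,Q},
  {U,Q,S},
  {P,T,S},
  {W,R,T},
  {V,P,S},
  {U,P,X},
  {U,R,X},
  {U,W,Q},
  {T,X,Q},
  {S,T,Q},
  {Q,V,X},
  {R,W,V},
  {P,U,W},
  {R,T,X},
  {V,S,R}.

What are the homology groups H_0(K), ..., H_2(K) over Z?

We work with the vertex ordering P < Q < R < S < T < U < V < W < X. The simplices of K, each written with vertices in increasing order, are:

  0-simplices (9): P, Q, R, S, T, U, V, W, X
  1-simplices (27): PS, PT, PU, PV, PW, PX, QS, QT, QU, QV, QW, QX, RS, RT, RU, RV, RW, RX, ST, SU, SV, TW, TX, UW, UX, VW, VX
  2-simplices (18): PST, PSV, PTW, PUW, PUX, PVX, QST, QSU, QTX, QUW, QVW, QVX, RSU, RSV, RTW, RTX, RUX, RVW

giving chain groups C_0 ≅ Z^9, C_1 ≅ Z^27, C_2 ≅ Z^18.

The boundary map ∂_1: C_1 → C_0 maps an edge to its endpoints' difference, ∂[p,q] = q − p. For instance
  ∂QV = V − Q.
As a 9×27 matrix over Z this has rank 8, with invariant factors (1,1,1,1,1,1,1,1).

∂_2: C_2 → C_1 acts by ∂[p,q,r] = [q,r] − [p,r] + [p,q]. For instance
  ∂PUW = UW − PW + PU,
  ∂PUX = UX − PX + PU.
As a 27×18 matrix over Z this has rank 17, with invariant factors (1,1,1,1,1,1,1,1,1,1,1,1,1,1,1,1,1).

Computing H_k = (kernel of ∂_k) / (image of ∂_{k+1}):

  H_0: rank C_0 − rank ∂_1 = 9 − 8 = 1, and the invariant factors of ∂_1 are all 1, so H_0 = Z.
  H_1: rank ker ∂_1 − rank ∂_2 = (27 − 8) − 17 = 2, and the invariant factors of ∂_2 are all 1, so H_1 = Z^2.
  H_2: rank ker ∂_2 − rank ∂_3 = (18 − 17) − 0 = 1, and there is no ∂_3, so H_2 = Z.

H_0 ≅ Z,  H_1 ≅ Z^2,  H_2 ≅ Z.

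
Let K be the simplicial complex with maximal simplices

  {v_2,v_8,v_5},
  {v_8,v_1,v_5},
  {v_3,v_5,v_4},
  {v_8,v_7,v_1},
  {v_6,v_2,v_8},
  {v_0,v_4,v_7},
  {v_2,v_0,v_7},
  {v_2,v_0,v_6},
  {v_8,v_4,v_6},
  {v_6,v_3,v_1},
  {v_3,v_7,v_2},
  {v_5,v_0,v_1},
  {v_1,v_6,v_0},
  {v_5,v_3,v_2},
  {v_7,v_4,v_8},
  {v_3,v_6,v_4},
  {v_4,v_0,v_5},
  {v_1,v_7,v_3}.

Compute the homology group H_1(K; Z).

H_1 ≅ Z^2.

We work with the vertex ordering v_0 < v_1 < v_2 < v_3 < v_4 < v_5 < v_6 < v_7 < v_8. The simplices of K, each written with vertices in increasing order, are:

  0-simplices (9): [v_0], [v_1], [v_2], [v_3], [v_4], [v_5], [v_6], [v_7], [v_8]
  1-simplices (27): (27 of them)
  2-simplices (18): (18 of them)

Hence C_0 ≅ Z^9, C_1 ≅ Z^27, C_2 ≅ Z^18.

Boundary ∂_1: C_1 → C_0 maps an edge to its endpoints' difference, ∂[p,q] = q − p. For instance
  ∂[v_0,v_4] = [v_4] − [v_0].
This gives a 9×27 integer matrix of rank 8; reducing to Smith normal form yields diagonal entries (1,1,1,1,1,1,1,1).

Boundary ∂_2: C_2 → C_1 acts by ∂[p,q,r] = [q,r] − [p,r] + [p,q]. For instance
  ∂[v_0,v_1,v_5] = [v_1,v_5] − [v_0,v_5] + [v_0,v_1],
  ∂[v_1,v_5,v_8] = [v_5,v_8] − [v_1,v_8] + [v_1,v_5].
This gives a 27×18 integer matrix of rank 17; reducing to Smith normal form yields diagonal entries (1,1,1,1,1,1,1,1,1,1,1,1,1,1,1,1,1).

Now H_k = ker ∂_k / im ∂_{k+1}, so:

  H_1: rank ker ∂_1 − rank ∂_2 = (27 − 8) − 17 = 2, and the invariant factors of ∂_2 are all 1, so H_1 ≅ Z^2.

(K is a triangulation of the torus T^2.)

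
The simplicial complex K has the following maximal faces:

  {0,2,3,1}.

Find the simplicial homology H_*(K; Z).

H_0 ≅ Z,  H_1 = 0,  H_2 = 0,  H_3 = 0.

K has 4 vertices, 6 edges, 4 triangles, 1 3-simplex.
rank ∂_0 = 0, rank ∂_1 = 3 ⇒ b_0 = 4 − 0 − 3 = 1; all invariant factors of ∂_1 are 1 so no torsion. So H_0 ≅ Z.
rank ∂_1 = 3, rank ∂_2 = 3 ⇒ b_1 = 6 − 3 − 3 = 0; all invariant factors of ∂_2 are 1 so no torsion. So H_1 ≅ 0.
rank ∂_2 = 3, rank ∂_3 = 1 ⇒ b_2 = 4 − 3 − 1 = 0; all invariant factors of ∂_3 are 1 so no torsion. So H_2 ≅ 0.
rank ∂_3 = 1, rank ∂_4 = 0 ⇒ b_3 = 1 − 1 − 0 = 0. So H_3 ≅ 0.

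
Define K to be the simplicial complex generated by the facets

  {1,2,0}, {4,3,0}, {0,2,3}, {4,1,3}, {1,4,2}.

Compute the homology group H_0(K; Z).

H_0 ≅ Z.

K has 5 vertices, 10 edges, 5 triangles.
rank ∂_0 = 0, rank ∂_1 = 4 ⇒ b_0 = 5 − 0 − 4 = 1; all invariant factors of ∂_1 are 1 so no torsion. So H_0 = Z.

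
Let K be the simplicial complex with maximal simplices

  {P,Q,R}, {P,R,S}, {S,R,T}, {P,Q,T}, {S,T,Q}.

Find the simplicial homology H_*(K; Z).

K has 5 vertices, 10 edges, 5 triangles.
rank ∂_0 = 0, rank ∂_1 = 4 ⇒ b_0 = 5 − 0 − 4 = 1; all invariant factors of ∂_1 are 1 so no torsion. So H_0 ≅ Z.
rank ∂_1 = 4, rank ∂_2 = 5 ⇒ b_1 = 10 − 4 − 5 = 1; all invariant factors of ∂_2 are 1 so no torsion. So H_1 ≅ Z.
rank ∂_2 = 5, rank ∂_3 = 0 ⇒ b_2 = 5 − 5 − 0 = 0. So H_2 ≅ 0.

H_0 = Z,  H_1 = Z,  H_2 = 0.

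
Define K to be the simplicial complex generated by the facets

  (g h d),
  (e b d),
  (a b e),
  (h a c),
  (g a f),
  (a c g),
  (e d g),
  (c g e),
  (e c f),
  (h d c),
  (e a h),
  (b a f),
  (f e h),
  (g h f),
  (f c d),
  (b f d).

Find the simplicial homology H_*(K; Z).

We work with the vertex ordering a < b < c < d < e < f < g < h. The simplices of K, each written with vertices in increasing order, are:

  0-simplices (8): a, b, c, d, e, f, g, h
  1-simplices (24): ab, ac, ae, af, ag, ah, bd, be, bf, cd, ce, cf, cg, ch, de, df, dg, dh, ef, eg, eh, fg, fh, gh
  2-simplices (16): abe, abf, acg, ach, aeh, afg, bde, bdf, cdf, cdh, cef, ceg, deg, dgh, efh, fgh

so the chain groups are C_0 ≅ Z^8, C_1 ≅ Z^24, C_2 ≅ Z^16.

The boundary map ∂_1: C_1 → C_0 maps an edge to its endpoints' difference, ∂[p,q] = q − p. For instance
  ∂af = f − a.
The resulting 8×24 matrix has rank 7, and its Smith normal form has invariant factors (1,1,1,1,1,1,1).

Boundary ∂_2: C_2 → C_1 maps a triangle to the signed sum of its edges. For instance
  ∂abf = bf − af + ab,
  ∂deg = eg − dg + de.
As a 24×16 matrix over Z this has rank 15, with invariant factors (1,1,1,1,1,1,1,1,1,1,1,1,1,1,1).

From H_k ≅ ker(∂_k) / im(∂_{k+1}) we obtain:

  H_0: rank C_0 − rank ∂_1 = 8 − 7 = 1, and the invariant factors of ∂_1 are all 1, so H_0 = Z.
  H_1: rank ker ∂_1 − rank ∂_2 = (24 − 7) − 15 = 2, and the invariant factors of ∂_2 are all 1, so H_1 = Z^2.
  H_2: rank ker ∂_2 − rank ∂_3 = (16 − 15) − 0 = 1, and there is no ∂_3, so H_2 = Z.

As a check, the Euler characteristic is 8 − 24 + 16 = 0, which agrees with 1 − 2 + 1 = 0.

H_0 = Z,  H_1 = Z^2,  H_2 = Z.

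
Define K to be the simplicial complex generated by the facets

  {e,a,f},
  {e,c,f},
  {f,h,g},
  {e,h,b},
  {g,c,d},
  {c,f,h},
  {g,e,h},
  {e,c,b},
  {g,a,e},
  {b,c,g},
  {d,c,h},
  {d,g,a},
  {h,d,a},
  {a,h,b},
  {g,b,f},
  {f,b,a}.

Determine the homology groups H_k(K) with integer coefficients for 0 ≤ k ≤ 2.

H_0 = Z,  H_1 = Z^2,  H_2 = Z.

K has 8 vertices, 24 edges, 16 triangles.
rank ∂_0 = 0, rank ∂_1 = 7 ⇒ b_0 = 8 − 0 − 7 = 1; all invariant factors of ∂_1 are 1 so no torsion. So H_0 ≅ Z.
rank ∂_1 = 7, rank ∂_2 = 15 ⇒ b_1 = 24 − 7 − 15 = 2; all invariant factors of ∂_2 are 1 so no torsion. So H_1 ≅ Z^2.
rank ∂_2 = 15, rank ∂_3 = 0 ⇒ b_2 = 16 − 15 − 0 = 1. So H_2 ≅ Z.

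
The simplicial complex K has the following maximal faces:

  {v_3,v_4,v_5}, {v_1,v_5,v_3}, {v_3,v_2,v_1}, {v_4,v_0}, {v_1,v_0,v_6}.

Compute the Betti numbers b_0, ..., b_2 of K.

We work with the vertex ordering v_0 < v_1 < v_2 < v_3 < v_4 < v_5 < v_6. The simplices of K, each written with vertices in increasing order, are:

  0-simplices (7): [v_0], [v_1], [v_2], [v_3], [v_4], [v_5], [v_6]
  1-simplices (11): [v_0,v_1], [v_0,v_4], [v_0,v_6], [v_1,v_2], [v_1,v_3], [v_1,v_5], [v_1,v_6], [v_2,v_3], [v_3,v_4], [v_3,v_5], [v_4,v_5]
  2-simplices (4): [v_0,v_1,v_6], [v_1,v_2,v_3], [v_1,v_3,v_5], [v_3,v_4,v_5]

so the chain groups are C_0 ≅ Z^7, C_1 ≅ Z^11, C_2 ≅ Z^4.

∂_1: C_1 → C_0 is given by ∂[p,q] = [q] − [p]. For instance
  ∂[v_4,v_5] = [v_5] − [v_4].
As a 7×11 matrix over Z this has rank 6, with invariant factors (1,1,1,1,1,1).

Boundary ∂_2: C_2 → C_1 sends each 2-simplex [p,q,r] to [q,r] − [p,r] + [p,q]. For instance
  ∂[v_0,v_1,v_6] = [v_1,v_6] − [v_0,v_6] + [v_0,v_1],
  ∂[v_1,v_3,v_5] = [v_3,v_5] − [v_1,v_5] + [v_1,v_3].
The 11×4 boundary matrix has rank 4 and Smith normal form diag(1,1,1,1).

Reading off H_k = ker ∂_k / im ∂_{k+1}:

  H_0: rank C_0 − rank ∂_1 = 7 − 6 = 1, and the invariant factors of ∂_1 are all 1, so H_0 ≅ Z.
  H_1: rank ker ∂_1 − rank ∂_2 = (11 − 6) − 4 = 1, and the invariant factors of ∂_2 are all 1, so H_1 ≅ Z.
  H_2: rank ker ∂_2 − rank ∂_3 = (4 − 4) − 0 = 0, and there is no ∂_3, so H_2 ≅ 0.

As a check, the Euler characteristic is 7 − 11 + 4 = 0, which agrees with 1 − 1 + 0 = 0.

Hence the Betti numbers are b_0 = 1, b_1 = 1, b_2 = 0.

b_0 = 1, b_1 = 1, b_2 = 0.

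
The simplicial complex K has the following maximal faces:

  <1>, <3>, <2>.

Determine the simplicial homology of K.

H_0 = Z^3.

Fix the vertex order 1 < 2 < 3 and write every simplex with vertices in increasing order. Then dim K = 0 and the simplices of K are:

  0-simplices (3): [1], [2], [3]

so the chain groups are C_0 ≅ Z^3.

Now H_k = ker ∂_k / im ∂_{k+1}, so:

  H_0: rank C_0 − rank ∂_1 = 3 − 0 = 3, and there is no ∂_1, so H_0 ≅ Z^3.

(K is a triangulation of a set of 3 points.)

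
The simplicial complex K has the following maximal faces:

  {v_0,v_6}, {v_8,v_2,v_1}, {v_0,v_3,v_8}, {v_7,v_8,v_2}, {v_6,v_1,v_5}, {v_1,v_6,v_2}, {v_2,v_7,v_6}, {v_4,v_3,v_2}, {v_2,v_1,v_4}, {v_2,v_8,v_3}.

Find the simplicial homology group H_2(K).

H_2 ≅ 0.

Order the vertices as v_0 < v_1 < v_2 < v_3 < v_4 < v_5 < v_6 < v_7 < v_8. Listing each simplex with vertices in this order, K has dimension 2 with simplices:

  0-simplices (9): [v_0], [v_1], [v_2], [v_3], [v_4], [v_5], [v_6], [v_7], [v_8]
  1-simplices (18): (18 of them)
  2-simplices (9): [v_0,v_3,v_8], [v_1,v_2,v_4], [v_1,v_2,v_6], [v_1,v_2,v_8], [v_1,v_5,v_6], [v_2,v_3,v_4], [v_2,v_3,v_8], [v_2,v_6,v_7], [v_2,v_7,v_8]

Hence C_0 ≅ Z^9, C_1 ≅ Z^18, C_2 ≅ Z^9.

The boundary map ∂_1: C_1 → C_0 is given by ∂[p,q] = [q] − [p].
As a 9×18 matrix over Z this has rank 8, with invariant factors (1,1,1,1,1,1,1,1).

Boundary ∂_2: C_2 → C_1 maps a triangle to the signed sum of its edges. For instance
  ∂[v_1,v_2,v_8] = [v_2,v_8] − [v_1,v_8] + [v_1,v_2],
  ∂[v_2,v_3,v_4] = [v_3,v_4] − [v_2,v_4] + [v_2,v_3].
This gives a 18×9 integer matrix of rank 9; reducing to Smith normal form yields diagonal entries (1,1,1,1,1,1,1,1,1).

From H_k ≅ ker(∂_k) / im(∂_{k+1}) we obtain:

  H_2: rank ker ∂_2 − rank ∂_3 = (9 − 9) − 0 = 0, and there is no ∂_3, so H_2 ≅ 0.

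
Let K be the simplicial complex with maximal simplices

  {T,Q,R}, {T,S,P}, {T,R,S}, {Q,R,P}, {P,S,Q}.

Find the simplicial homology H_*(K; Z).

We work with the vertex ordering P < Q < R < S < T. The simplices of K, each written with vertices in increasing order, are:

  0-simplices (5): P, Q, R, S, T
  1-simplices (10): PQ, PR, PS, PT, QR, QS, QT, RS, RT, ST
  2-simplices (5): PQR, PQS, PST, QRT, RST

Hence C_0 ≅ Z^5, C_1 ≅ Z^10, C_2 ≅ Z^5.

The boundary map ∂_1: C_1 → C_0 maps an edge to its endpoints' difference, ∂[p,q] = q − p.
This gives a 5×10 integer matrix of rank 4; reducing to Smith normal form yields diagonal entries (1,1,1,1).

Boundary ∂_2: C_2 → C_1 acts by ∂[p,q,r] = [q,r] − [p,r] + [p,q]. For instance
  ∂PQR = QR − PR + PQ,
  ∂RST = ST − RT + RS.
The resulting 10×5 matrix has rank 5, and its Smith normal form has invariant factors (1,1,1,1,1).

Now H_k = ker ∂_k / im ∂_{k+1}, so:

  H_0: rank C_0 − rank ∂_1 = 5 − 4 = 1, and the invariant factors of ∂_1 are all 1, so H_0 ≅ Z.
  H_1: rank ker ∂_1 − rank ∂_2 = (10 − 4) − 5 = 1, and the invariant factors of ∂_2 are all 1, so H_1 ≅ Z.
  H_2: rank ker ∂_2 − rank ∂_3 = (5 − 5) − 0 = 0, and there is no ∂_3, so H_2 ≅ 0.

(K is a triangulation of the Möbius band.)

H_0 = Z,  H_1 = Z,  H_2 = 0.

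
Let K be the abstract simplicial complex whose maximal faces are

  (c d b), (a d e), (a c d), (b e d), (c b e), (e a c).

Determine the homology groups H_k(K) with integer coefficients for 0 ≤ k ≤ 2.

Take the total order a < b < c < d < e on the vertex set. Then K (dimension 2) consists of the simplices:

  0-simplices (5): a, b, c, d, e
  1-simplices (9): ac, ad, ae, bc, bd, be, cd, ce, de
  2-simplices (6): acd, ace, ade, bcd, bce, bde

giving chain groups C_0 ≅ Z^5, C_1 ≅ Z^9, C_2 ≅ Z^6.

The boundary map ∂_1: C_1 → C_0 is given by ∂[p,q] = [q] − [p].
As a 5×9 matrix over Z this has rank 4, with invariant factors (1,1,1,1).

Boundary ∂_2: C_2 → C_1 acts by ∂[p,q,r] = [q,r] − [p,r] + [p,q]. For instance
  ∂acd = cd − ad + ac,
  ∂bcd = cd − bd + bc.
The 9×6 boundary matrix has rank 5 and Smith normal form diag(1,1,1,1,1).

Computing H_k = (kernel of ∂_k) / (image of ∂_{k+1}):

  H_0: rank C_0 − rank ∂_1 = 5 − 4 = 1, and the invariant factors of ∂_1 are all 1, so H_0 = Z.
  H_1: rank ker ∂_1 − rank ∂_2 = (9 − 4) − 5 = 0, and the invariant factors of ∂_2 are all 1, so H_1 = 0.
  H_2: rank ker ∂_2 − rank ∂_3 = (6 − 5) − 0 = 1, and there is no ∂_3, so H_2 = Z.

As a check, the Euler characteristic is 5 − 9 + 6 = 2, which agrees with 1 − 0 + 1 = 2.

H_0 = Z,  H_1 = 0,  H_2 = Z.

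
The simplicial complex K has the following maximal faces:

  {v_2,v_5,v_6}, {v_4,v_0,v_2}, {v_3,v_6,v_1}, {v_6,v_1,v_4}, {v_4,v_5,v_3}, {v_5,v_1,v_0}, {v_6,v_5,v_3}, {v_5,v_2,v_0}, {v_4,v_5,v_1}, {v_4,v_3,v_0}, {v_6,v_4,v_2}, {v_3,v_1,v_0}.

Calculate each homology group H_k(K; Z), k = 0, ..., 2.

K has 7 vertices, 18 edges, 12 triangles.
rank ∂_0 = 0, rank ∂_1 = 6 ⇒ b_0 = 7 − 0 − 6 = 1; all invariant factors of ∂_1 are 1 so no torsion. So H_0 ≅ Z.
rank ∂_1 = 6, rank ∂_2 = 12 ⇒ b_1 = 18 − 6 − 12 = 0; ∂_2 has invariant factor(s) [2] giving torsion. So H_1 ≅ Z/2.
rank ∂_2 = 12, rank ∂_3 = 0 ⇒ b_2 = 12 − 12 − 0 = 0. So H_2 ≅ 0.

H_0 ≅ Z,  H_1 ≅ Z/2,  H_2 = 0.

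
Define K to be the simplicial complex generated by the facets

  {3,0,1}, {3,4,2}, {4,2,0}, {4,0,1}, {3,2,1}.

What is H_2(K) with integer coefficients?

K has 5 vertices, 10 edges, 5 triangles.
rank ∂_2 = 5, rank ∂_3 = 0 ⇒ b_2 = 5 − 5 − 0 = 0. So H_2 = 0.

H_2 = 0.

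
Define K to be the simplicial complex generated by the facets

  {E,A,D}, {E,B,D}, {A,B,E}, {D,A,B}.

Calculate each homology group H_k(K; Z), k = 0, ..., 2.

H_0 = Z,  H_1 = 0,  H_2 = Z.

We work with the vertex ordering A < B < D < E. The simplices of K, each written with vertices in increasing order, are:

  0-simplices (4): A, B, D, E
  1-simplices (6): AB, AD, AE, BD, BE, DE
  2-simplices (4): ABD, ABE, ADE, BDE

so the chain groups are C_0 ≅ Z^4, C_1 ≅ Z^6, C_2 ≅ Z^4.

∂_1: C_1 → C_0 maps an edge to its endpoints' difference, ∂[p,q] = q − p.
The 4×6 boundary matrix has rank 3 and Smith normal form diag(1,1,1).

Boundary ∂_2: C_2 → C_1 sends each 2-simplex [p,q,r] to [q,r] − [p,r] + [p,q]. For instance
  ∂ADE = DE − AE + AD,
  ∂ABE = BE − AE + AB.
The resulting 6×4 matrix has rank 3, and its Smith normal form has invariant factors (1,1,1).

Reading off H_k = ker ∂_k / im ∂_{k+1}:

  H_0: rank C_0 − rank ∂_1 = 4 − 3 = 1, and the invariant factors of ∂_1 are all 1, so H_0 ≅ Z.
  H_1: rank ker ∂_1 − rank ∂_2 = (6 − 3) − 3 = 0, and the invariant factors of ∂_2 are all 1, so H_1 ≅ 0.
  H_2: rank ker ∂_2 − rank ∂_3 = (4 − 3) − 0 = 1, and there is no ∂_3, so H_2 ≅ Z.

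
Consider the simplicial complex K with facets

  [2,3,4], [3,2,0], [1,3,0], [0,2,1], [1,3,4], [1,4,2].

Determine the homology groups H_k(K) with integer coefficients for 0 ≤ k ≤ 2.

Fix the vertex order 0 < 1 < 2 < 3 < 4 and write every simplex with vertices in increasing order. Then dim K = 2 and the simplices of K are:

  0-simplices (5): [0], [1], [2], [3], [4]
  1-simplices (9): [0,1], [0,2], [0,3], [1,2], [1,3], [1,4], [2,3], [2,4], [3,4]
  2-simplices (6): [0,1,2], [0,1,3], [0,2,3], [1,2,4], [1,3,4], [2,3,4]

so the chain groups are C_0 ≅ Z^5, C_1 ≅ Z^9, C_2 ≅ Z^6.

Boundary ∂_1: C_1 → C_0 sends each edge [p,q] (with p < q) to q − p.
The 5×9 boundary matrix has rank 4 and Smith normal form diag(1,1,1,1).

The boundary map ∂_2: C_2 → C_1 sends each 2-simplex [p,q,r] to [q,r] − [p,r] + [p,q]. For instance
  ∂[1,3,4] = [3,4] − [1,4] + [1,3],
  ∂[0,1,2] = [1,2] − [0,2] + [0,1].
As a 9×6 matrix over Z this has rank 5, with invariant factors (1,1,1,1,1).

From H_k ≅ ker(∂_k) / im(∂_{k+1}) we obtain:

  H_0: rank C_0 − rank ∂_1 = 5 − 4 = 1, and the invariant factors of ∂_1 are all 1, so H_0 ≅ Z.
  H_1: rank ker ∂_1 − rank ∂_2 = (9 − 4) − 5 = 0, and the invariant factors of ∂_2 are all 1, so H_1 ≅ 0.
  H_2: rank ker ∂_2 − rank ∂_3 = (6 − 5) − 0 = 1, and there is no ∂_3, so H_2 ≅ Z.

(K is a triangulation of the 2-sphere S^2.)

H_0 = Z,  H_1 = 0,  H_2 = Z.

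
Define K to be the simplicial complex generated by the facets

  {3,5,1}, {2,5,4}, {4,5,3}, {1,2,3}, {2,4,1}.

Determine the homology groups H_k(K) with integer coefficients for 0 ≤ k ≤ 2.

H_0 = Z,  H_1 = Z,  H_2 = 0.

Take the total order 1 < 2 < 3 < 4 < 5 on the vertex set. Then K (dimension 2) consists of the simplices:

  0-simplices (5): [1], [2], [3], [4], [5]
  1-simplices (10): [1,2], [1,3], [1,4], [1,5], [2,3], [2,4], [2,5], [3,4], [3,5], [4,5]
  2-simplices (5): [1,2,3], [1,2,4], [1,3,5], [2,4,5], [3,4,5]

Hence C_0 ≅ Z^5, C_1 ≅ Z^10, C_2 ≅ Z^5.

Boundary ∂_1: C_1 → C_0 maps an edge to its endpoints' difference, ∂[p,q] = q − p. For instance
  ∂[1,3] = [3] − [1].
As a 5×10 matrix over Z this has rank 4, with invariant factors (1,1,1,1).

Boundary ∂_2: C_2 → C_1 maps a triangle to the signed sum of its edges. For instance
  ∂[1,2,4] = [2,4] − [1,4] + [1,2],
  ∂[1,3,5] = [3,5] − [1,5] + [1,3].
The resulting 10×5 matrix has rank 5, and its Smith normal form has invariant factors (1,1,1,1,1).

Reading off H_k = ker ∂_k / im ∂_{k+1}:

  H_0: rank C_0 − rank ∂_1 = 5 − 4 = 1, and the invariant factors of ∂_1 are all 1, so H_0 ≅ Z.
  H_1: rank ker ∂_1 − rank ∂_2 = (10 − 4) − 5 = 1, and the invariant factors of ∂_2 are all 1, so H_1 ≅ Z.
  H_2: rank ker ∂_2 − rank ∂_3 = (5 − 5) − 0 = 0, and there is no ∂_3, so H_2 ≅ 0.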